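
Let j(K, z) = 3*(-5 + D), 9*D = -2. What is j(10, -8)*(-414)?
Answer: 6486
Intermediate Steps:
D = -2/9 (D = (⅑)*(-2) = -2/9 ≈ -0.22222)
j(K, z) = -47/3 (j(K, z) = 3*(-5 - 2/9) = 3*(-47/9) = -47/3)
j(10, -8)*(-414) = -47/3*(-414) = 6486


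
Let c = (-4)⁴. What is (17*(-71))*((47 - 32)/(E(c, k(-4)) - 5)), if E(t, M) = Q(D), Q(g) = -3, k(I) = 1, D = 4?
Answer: 18105/8 ≈ 2263.1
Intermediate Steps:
c = 256
E(t, M) = -3
(17*(-71))*((47 - 32)/(E(c, k(-4)) - 5)) = (17*(-71))*((47 - 32)/(-3 - 5)) = -18105/(-8) = -18105*(-1)/8 = -1207*(-15/8) = 18105/8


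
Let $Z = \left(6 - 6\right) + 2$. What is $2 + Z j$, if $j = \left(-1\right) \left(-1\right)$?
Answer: $4$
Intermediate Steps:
$j = 1$
$Z = 2$ ($Z = \left(6 - 6\right) + 2 = 0 + 2 = 2$)
$2 + Z j = 2 + 2 \cdot 1 = 2 + 2 = 4$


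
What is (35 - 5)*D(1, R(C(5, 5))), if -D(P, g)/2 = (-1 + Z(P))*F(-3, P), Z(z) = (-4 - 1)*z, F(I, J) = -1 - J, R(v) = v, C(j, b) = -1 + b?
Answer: -720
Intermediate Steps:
Z(z) = -5*z
D(P, g) = -2*(-1 - P)*(-1 - 5*P) (D(P, g) = -2*(-1 - 5*P)*(-1 - P) = -2*(-1 - P)*(-1 - 5*P))
(35 - 5)*D(1, R(C(5, 5))) = (35 - 5)*(-2*(1 + 1)*(1 + 5*1)) = 30*(-2*2*(1 + 5)) = 30*(-2*2*6) = 30*(-24) = -720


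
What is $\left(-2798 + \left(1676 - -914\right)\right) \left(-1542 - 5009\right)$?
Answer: $1362608$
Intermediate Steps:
$\left(-2798 + \left(1676 - -914\right)\right) \left(-1542 - 5009\right) = \left(-2798 + \left(1676 + 914\right)\right) \left(-6551\right) = \left(-2798 + 2590\right) \left(-6551\right) = \left(-208\right) \left(-6551\right) = 1362608$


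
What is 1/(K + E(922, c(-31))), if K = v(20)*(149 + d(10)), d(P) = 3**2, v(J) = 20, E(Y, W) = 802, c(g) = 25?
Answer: 1/3962 ≈ 0.00025240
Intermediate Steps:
d(P) = 9
K = 3160 (K = 20*(149 + 9) = 20*158 = 3160)
1/(K + E(922, c(-31))) = 1/(3160 + 802) = 1/3962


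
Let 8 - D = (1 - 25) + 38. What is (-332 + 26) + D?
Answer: -312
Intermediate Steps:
D = -6 (D = 8 - ((1 - 25) + 38) = 8 - (-24 + 38) = 8 - 1*14 = 8 - 14 = -6)
(-332 + 26) + D = (-332 + 26) - 6 = -306 - 6 = -312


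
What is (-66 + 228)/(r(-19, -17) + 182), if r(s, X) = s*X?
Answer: 162/505 ≈ 0.32079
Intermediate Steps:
r(s, X) = X*s
(-66 + 228)/(r(-19, -17) + 182) = (-66 + 228)/(-17*(-19) + 182) = 162/(323 + 182) = 162/505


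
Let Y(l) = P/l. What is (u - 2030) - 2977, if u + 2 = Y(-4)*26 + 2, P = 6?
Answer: -5046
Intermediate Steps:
Y(l) = 6/l
u = -39 (u = -2 + ((6/(-4))*26 + 2) = -2 + ((6*(-1/4))*26 + 2) = -2 + (-3/2*26 + 2) = -2 + (-39 + 2) = -2 - 37 = -39)
(u - 2030) - 2977 = (-39 - 2030) - 2977 = -2069 - 2977 = -5046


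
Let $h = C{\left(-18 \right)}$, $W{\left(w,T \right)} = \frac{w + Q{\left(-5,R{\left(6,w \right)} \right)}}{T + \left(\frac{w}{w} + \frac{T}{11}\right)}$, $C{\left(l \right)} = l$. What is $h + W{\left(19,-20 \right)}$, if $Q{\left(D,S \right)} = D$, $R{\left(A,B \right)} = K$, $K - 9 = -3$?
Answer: $- \frac{4276}{229} \approx -18.672$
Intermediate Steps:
$K = 6$ ($K = 9 - 3 = 6$)
$R{\left(A,B \right)} = 6$
$W{\left(w,T \right)} = \frac{-5 + w}{1 + \frac{12 T}{11}}$ ($W{\left(w,T \right)} = \frac{w - 5}{T + \left(\frac{w}{w} + \frac{T}{11}\right)} = \frac{-5 + w}{T + \left(1 + T \frac{1}{11}\right)} = \frac{-5 + w}{T + \left(1 + \frac{T}{11}\right)} = \frac{-5 + w}{1 + \frac{12 T}{11}}$)
$h = -18$
$h + W{\left(19,-20 \right)} = -18 + \frac{11 \left(-5 + 19\right)}{11 + 12 \left(-20\right)} = -18 + 11 \frac{1}{11 - 240} \cdot 14 = -18 + 11 \frac{1}{-229} \cdot 14 = -18 + 11 \left(- \frac{1}{229}\right) 14 = -18 - \frac{154}{229} = - \frac{4276}{229}$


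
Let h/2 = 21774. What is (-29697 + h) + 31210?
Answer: 45061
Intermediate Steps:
h = 43548 (h = 2*21774 = 43548)
(-29697 + h) + 31210 = (-29697 + 43548) + 31210 = 13851 + 31210 = 45061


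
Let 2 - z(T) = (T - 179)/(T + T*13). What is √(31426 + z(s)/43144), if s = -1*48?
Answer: √103187835358461105/1812048 ≈ 177.27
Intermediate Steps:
s = -48
z(T) = 2 - (-179 + T)/(14*T) (z(T) = 2 - (T - 179)/(T + T*13) = 2 - (-179 + T)/(T + 13*T) = 2 - (-179 + T)/(14*T))
√(31426 + z(s)/43144) = √(31426 + ((1/14)*(179 + 27*(-48))/(-48))/43144) = √(31426 + ((1/14)*(-1/48)*(179 - 1296))*(1/43144)) = √(31426 + ((1/14)*(-1/48)*(-1117))*(1/43144)) = √(31426 + (1117/672)*(1/43144)) = √(31426 + 1117/28992768) = √(911126728285/28992768) = √103187835358461105/1812048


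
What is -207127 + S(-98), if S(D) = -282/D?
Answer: -10149082/49 ≈ -2.0712e+5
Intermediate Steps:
-207127 + S(-98) = -207127 - 282/(-98) = -207127 - 282*(-1/98) = -207127 + 141/49 = -10149082/49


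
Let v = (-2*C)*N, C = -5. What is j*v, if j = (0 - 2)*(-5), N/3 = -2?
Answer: -600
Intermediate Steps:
N = -6 (N = 3*(-2) = -6)
v = -60 (v = -2*(-5)*(-6) = 10*(-6) = -60)
j = 10 (j = -2*(-5) = 10)
j*v = 10*(-60) = -600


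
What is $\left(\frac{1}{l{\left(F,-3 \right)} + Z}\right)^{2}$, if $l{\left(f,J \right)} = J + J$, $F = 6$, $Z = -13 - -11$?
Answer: $\frac{1}{64} \approx 0.015625$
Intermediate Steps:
$Z = -2$ ($Z = -13 + 11 = -2$)
$l{\left(f,J \right)} = 2 J$
$\left(\frac{1}{l{\left(F,-3 \right)} + Z}\right)^{2} = \left(\frac{1}{2 \left(-3\right) - 2}\right)^{2} = \left(\frac{1}{-6 - 2}\right)^{2} = \left(\frac{1}{-8}\right)^{2} = \left(- \frac{1}{8}\right)^{2} = \frac{1}{64}$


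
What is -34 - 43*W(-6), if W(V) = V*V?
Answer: -1582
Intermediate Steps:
W(V) = V²
-34 - 43*W(-6) = -34 - 43*(-6)² = -34 - 43*36 = -34 - 1548 = -1582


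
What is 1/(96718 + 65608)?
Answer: 1/162326 ≈ 6.1604e-6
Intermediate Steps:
1/(96718 + 65608) = 1/162326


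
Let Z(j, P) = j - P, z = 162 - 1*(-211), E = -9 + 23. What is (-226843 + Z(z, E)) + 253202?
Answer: 26718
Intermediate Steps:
E = 14
z = 373 (z = 162 + 211 = 373)
(-226843 + Z(z, E)) + 253202 = (-226843 + (373 - 1*14)) + 253202 = (-226843 + (373 - 14)) + 253202 = (-226843 + 359) + 253202 = -226484 + 253202 = 26718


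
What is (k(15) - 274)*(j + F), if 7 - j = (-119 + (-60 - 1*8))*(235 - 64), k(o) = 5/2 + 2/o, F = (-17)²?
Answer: -262734493/30 ≈ -8.7578e+6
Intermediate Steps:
F = 289
k(o) = 5/2 + 2/o (k(o) = 5*(½) + 2/o = 5/2 + 2/o)
j = 31984 (j = 7 - (-119 + (-60 - 1*8))*(235 - 64) = 7 - (-119 + (-60 - 8))*171 = 7 - (-119 - 68)*171 = 7 - (-187)*171 = 7 - 1*(-31977) = 7 + 31977 = 31984)
(k(15) - 274)*(j + F) = ((5/2 + 2/15) - 274)*(31984 + 289) = ((5/2 + 2*(1/15)) - 274)*32273 = ((5/2 + 2/15) - 274)*32273 = (79/30 - 274)*32273 = -8141/30*32273 = -262734493/30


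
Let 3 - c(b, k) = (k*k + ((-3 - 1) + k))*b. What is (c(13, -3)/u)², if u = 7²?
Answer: 529/2401 ≈ 0.22032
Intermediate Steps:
u = 49
c(b, k) = 3 - b*(-4 + k + k²) (c(b, k) = 3 - (k*k + ((-3 - 1) + k))*b = 3 - (k² + (-4 + k))*b = 3 - (-4 + k + k²)*b = 3 - b*(-4 + k + k²))
(c(13, -3)/u)² = ((3 + 4*13 - 1*13*(-3) - 1*13*(-3)²)/49)² = ((3 + 52 + 39 - 1*13*9)*(1/49))² = ((3 + 52 + 39 - 117)*(1/49))² = (-23*1/49)² = (-23/49)² = 529/2401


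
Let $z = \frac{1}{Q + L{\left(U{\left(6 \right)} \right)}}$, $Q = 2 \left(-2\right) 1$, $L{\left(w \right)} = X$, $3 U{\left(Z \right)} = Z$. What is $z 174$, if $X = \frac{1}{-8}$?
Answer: $- \frac{464}{11} \approx -42.182$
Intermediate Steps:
$U{\left(Z \right)} = \frac{Z}{3}$
$X = - \frac{1}{8} \approx -0.125$
$L{\left(w \right)} = - \frac{1}{8}$
$Q = -4$ ($Q = \left(-4\right) 1 = -4$)
$z = - \frac{8}{33}$ ($z = \frac{1}{-4 - \frac{1}{8}} = \frac{1}{- \frac{33}{8}} = - \frac{8}{33} \approx -0.24242$)
$z 174 = \left(- \frac{8}{33}\right) 174 = - \frac{464}{11}$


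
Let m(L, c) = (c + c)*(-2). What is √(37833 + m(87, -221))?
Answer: √38717 ≈ 196.77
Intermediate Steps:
m(L, c) = -4*c (m(L, c) = (2*c)*(-2) = -4*c)
√(37833 + m(87, -221)) = √(37833 - 4*(-221)) = √(37833 + 884) = √38717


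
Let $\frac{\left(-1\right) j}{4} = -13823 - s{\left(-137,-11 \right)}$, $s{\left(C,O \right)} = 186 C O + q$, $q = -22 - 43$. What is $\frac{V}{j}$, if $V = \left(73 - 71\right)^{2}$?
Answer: $\frac{1}{294060} \approx 3.4007 \cdot 10^{-6}$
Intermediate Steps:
$q = -65$ ($q = -22 - 43 = -65$)
$s{\left(C,O \right)} = -65 + 186 C O$ ($s{\left(C,O \right)} = 186 C O - 65 = -65 + 186 C O$)
$j = 1176240$ ($j = - 4 \left(-13823 - \left(-65 + 186 \left(-137\right) \left(-11\right)\right)\right) = - 4 \left(-13823 - \left(-65 + 280302\right)\right) = - 4 \left(-13823 - 280237\right) = \left(-4\right) \left(-294060\right) = 1176240$)
$V = 4$ ($V = 2^{2} = 4$)
$\frac{V}{j} = \frac{4}{1176240} = 4 \cdot \frac{1}{1176240} = \frac{1}{294060}$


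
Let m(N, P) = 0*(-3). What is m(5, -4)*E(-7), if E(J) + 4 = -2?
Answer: 0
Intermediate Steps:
E(J) = -6 (E(J) = -4 - 2 = -6)
m(N, P) = 0
m(5, -4)*E(-7) = 0*(-6) = 0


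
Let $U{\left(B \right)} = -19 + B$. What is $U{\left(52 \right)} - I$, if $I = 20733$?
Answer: $-20700$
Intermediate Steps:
$U{\left(52 \right)} - I = \left(-19 + 52\right) - 20733 = 33 - 20733 = -20700$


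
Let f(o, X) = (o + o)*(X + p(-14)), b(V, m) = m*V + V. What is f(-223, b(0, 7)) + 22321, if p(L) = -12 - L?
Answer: 21429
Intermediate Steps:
b(V, m) = V + V*m (b(V, m) = V*m + V = V + V*m)
f(o, X) = 2*o*(2 + X) (f(o, X) = (o + o)*(X + (-12 - 1*(-14))) = (2*o)*(X + (-12 + 14)) = (2*o)*(X + 2) = (2*o)*(2 + X) = 2*o*(2 + X))
f(-223, b(0, 7)) + 22321 = 2*(-223)*(2 + 0*(1 + 7)) + 22321 = 2*(-223)*(2 + 0*8) + 22321 = 2*(-223)*(2 + 0) + 22321 = 2*(-223)*2 + 22321 = -892 + 22321 = 21429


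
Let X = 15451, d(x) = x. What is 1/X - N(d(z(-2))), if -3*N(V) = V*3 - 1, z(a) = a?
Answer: -108154/46353 ≈ -2.3333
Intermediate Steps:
N(V) = ⅓ - V (N(V) = -(V*3 - 1)/3 = -(3*V - 1)/3 = -(-1 + 3*V)/3 = ⅓ - V)
1/X - N(d(z(-2))) = 1/15451 - (⅓ - 1*(-2)) = 1/15451 - (⅓ + 2) = 1/15451 - 1*7/3 = 1/15451 - 7/3 = -108154/46353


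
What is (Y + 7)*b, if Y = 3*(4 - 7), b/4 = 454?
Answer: -3632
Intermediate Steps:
b = 1816 (b = 4*454 = 1816)
Y = -9 (Y = 3*(-3) = -9)
(Y + 7)*b = (-9 + 7)*1816 = -2*1816 = -3632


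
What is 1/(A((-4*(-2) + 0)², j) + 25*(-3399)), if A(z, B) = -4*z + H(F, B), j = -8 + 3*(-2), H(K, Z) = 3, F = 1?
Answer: -1/85228 ≈ -1.1733e-5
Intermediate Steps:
j = -14 (j = -8 - 6 = -14)
A(z, B) = 3 - 4*z (A(z, B) = -4*z + 3 = 3 - 4*z)
1/(A((-4*(-2) + 0)², j) + 25*(-3399)) = 1/((3 - 4*(-4*(-2) + 0)²) + 25*(-3399)) = 1/((3 - 4*(8 + 0)²) - 84975) = 1/((3 - 4*8²) - 84975) = 1/((3 - 4*64) - 84975) = 1/((3 - 256) - 84975) = 1/(-253 - 84975) = 1/(-85228) = -1/85228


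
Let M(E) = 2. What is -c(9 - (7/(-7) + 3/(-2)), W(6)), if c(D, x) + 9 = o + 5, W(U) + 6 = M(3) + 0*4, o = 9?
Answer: -5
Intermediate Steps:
W(U) = -4 (W(U) = -6 + (2 + 0*4) = -6 + (2 + 0) = -6 + 2 = -4)
c(D, x) = 5 (c(D, x) = -9 + (9 + 5) = -9 + 14 = 5)
-c(9 - (7/(-7) + 3/(-2)), W(6)) = -1*5 = -5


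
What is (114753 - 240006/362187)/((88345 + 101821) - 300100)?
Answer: -13853934935/13272221886 ≈ -1.0438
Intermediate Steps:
(114753 - 240006/362187)/((88345 + 101821) - 300100) = (114753 - 240006*1/362187)/(190166 - 300100) = (114753 - 80002/120729)/(-109934) = (13853934935/120729)*(-1/109934) = -13853934935/13272221886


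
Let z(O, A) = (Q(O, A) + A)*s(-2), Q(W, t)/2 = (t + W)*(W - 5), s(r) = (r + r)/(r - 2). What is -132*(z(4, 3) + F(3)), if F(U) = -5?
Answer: 2112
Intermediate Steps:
s(r) = 2*r/(-2 + r) (s(r) = (2*r)/(-2 + r) = 2*r/(-2 + r))
Q(W, t) = 2*(-5 + W)*(W + t) (Q(W, t) = 2*((t + W)*(W - 5)) = 2*((W + t)*(-5 + W)) = 2*((-5 + W)*(W + t)) = 2*(-5 + W)*(W + t))
z(O, A) = -10*O - 9*A + 2*O**2 + 2*A*O (z(O, A) = ((-10*O - 10*A + 2*O**2 + 2*O*A) + A)*(2*(-2)/(-2 - 2)) = ((-10*O - 10*A + 2*O**2 + 2*A*O) + A)*(2*(-2)/(-4)) = ((-10*A - 10*O + 2*O**2 + 2*A*O) + A)*(2*(-2)*(-1/4)) = (-10*O - 9*A + 2*O**2 + 2*A*O)*1 = -10*O - 9*A + 2*O**2 + 2*A*O)
-132*(z(4, 3) + F(3)) = -132*((-10*4 - 9*3 + 2*4**2 + 2*3*4) - 5) = -132*((-40 - 27 + 2*16 + 24) - 5) = -132*((-40 - 27 + 32 + 24) - 5) = -132*(-11 - 5) = -132*(-16) = 2112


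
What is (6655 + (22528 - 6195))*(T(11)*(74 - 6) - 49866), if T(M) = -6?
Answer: -1155698712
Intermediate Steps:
(6655 + (22528 - 6195))*(T(11)*(74 - 6) - 49866) = (6655 + (22528 - 6195))*(-6*(74 - 6) - 49866) = (6655 + 16333)*(-6*68 - 49866) = 22988*(-408 - 49866) = 22988*(-50274) = -1155698712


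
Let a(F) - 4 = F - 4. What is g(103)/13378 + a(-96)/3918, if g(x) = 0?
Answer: -16/653 ≈ -0.024502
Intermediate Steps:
a(F) = F (a(F) = 4 + (F - 4) = 4 + (-4 + F) = F)
g(103)/13378 + a(-96)/3918 = 0/13378 - 96/3918 = 0*(1/13378) - 96*1/3918 = 0 - 16/653 = -16/653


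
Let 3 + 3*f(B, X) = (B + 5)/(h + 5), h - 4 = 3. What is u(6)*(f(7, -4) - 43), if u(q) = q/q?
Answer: -131/3 ≈ -43.667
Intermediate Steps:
h = 7 (h = 4 + 3 = 7)
f(B, X) = -31/36 + B/36 (f(B, X) = -1 + ((B + 5)/(7 + 5))/3 = -1 + ((5 + B)/12)/3 = -1 + ((5 + B)*(1/12))/3 = -1 + (5/12 + B/12)/3 = -1 + (5/36 + B/36) = -31/36 + B/36)
u(q) = 1
u(6)*(f(7, -4) - 43) = 1*((-31/36 + (1/36)*7) - 43) = 1*((-31/36 + 7/36) - 43) = 1*(-⅔ - 43) = 1*(-131/3) = -131/3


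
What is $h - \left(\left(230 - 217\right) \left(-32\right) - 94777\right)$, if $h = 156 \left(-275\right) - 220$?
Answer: $52073$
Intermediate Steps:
$h = -43120$ ($h = -42900 - 220 = -43120$)
$h - \left(\left(230 - 217\right) \left(-32\right) - 94777\right) = -43120 - \left(\left(230 - 217\right) \left(-32\right) - 94777\right) = -43120 - \left(13 \left(-32\right) - 94777\right) = -43120 - \left(-416 - 94777\right) = -43120 - -95193 = -43120 + 95193 = 52073$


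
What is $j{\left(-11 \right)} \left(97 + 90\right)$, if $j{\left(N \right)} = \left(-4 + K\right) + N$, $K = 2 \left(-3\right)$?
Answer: $-3927$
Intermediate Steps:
$K = -6$
$j{\left(N \right)} = -10 + N$ ($j{\left(N \right)} = \left(-4 - 6\right) + N = -10 + N$)
$j{\left(-11 \right)} \left(97 + 90\right) = \left(-10 - 11\right) \left(97 + 90\right) = \left(-21\right) 187 = -3927$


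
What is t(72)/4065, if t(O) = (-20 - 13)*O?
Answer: -792/1355 ≈ -0.58450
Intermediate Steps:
t(O) = -33*O
t(72)/4065 = -33*72/4065 = -2376*1/4065 = -792/1355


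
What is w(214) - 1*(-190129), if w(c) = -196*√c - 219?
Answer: 189910 - 196*√214 ≈ 1.8704e+5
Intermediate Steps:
w(c) = -219 - 196*√c
w(214) - 1*(-190129) = (-219 - 196*√214) - 1*(-190129) = (-219 - 196*√214) + 190129 = 189910 - 196*√214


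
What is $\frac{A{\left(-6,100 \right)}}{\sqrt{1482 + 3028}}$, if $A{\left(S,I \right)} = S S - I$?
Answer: $- \frac{32 \sqrt{4510}}{2255} \approx -0.953$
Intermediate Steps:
$A{\left(S,I \right)} = S^{2} - I$
$\frac{A{\left(-6,100 \right)}}{\sqrt{1482 + 3028}} = \frac{\left(-6\right)^{2} - 100}{\sqrt{1482 + 3028}} = \frac{36 - 100}{\sqrt{4510}} = - 64 \frac{\sqrt{4510}}{4510} = - \frac{32 \sqrt{4510}}{2255}$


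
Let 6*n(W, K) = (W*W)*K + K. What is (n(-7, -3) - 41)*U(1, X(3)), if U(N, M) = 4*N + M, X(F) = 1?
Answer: -330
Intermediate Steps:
n(W, K) = K/6 + K*W²/6 (n(W, K) = ((W*W)*K + K)/6 = (W²*K + K)/6 = (K*W² + K)/6 = (K + K*W²)/6 = K/6 + K*W²/6)
U(N, M) = M + 4*N
(n(-7, -3) - 41)*U(1, X(3)) = ((⅙)*(-3)*(1 + (-7)²) - 41)*(1 + 4*1) = ((⅙)*(-3)*(1 + 49) - 41)*(1 + 4) = ((⅙)*(-3)*50 - 41)*5 = (-25 - 41)*5 = -66*5 = -330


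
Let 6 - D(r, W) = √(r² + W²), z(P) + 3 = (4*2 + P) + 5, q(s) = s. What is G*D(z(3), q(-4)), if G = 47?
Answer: 282 - 47*√185 ≈ -357.27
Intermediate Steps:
z(P) = 10 + P (z(P) = -3 + ((4*2 + P) + 5) = -3 + ((8 + P) + 5) = -3 + (13 + P) = 10 + P)
D(r, W) = 6 - √(W² + r²) (D(r, W) = 6 - √(r² + W²) = 6 - √(W² + r²))
G*D(z(3), q(-4)) = 47*(6 - √((-4)² + (10 + 3)²)) = 47*(6 - √(16 + 13²)) = 47*(6 - √(16 + 169)) = 47*(6 - √185) = 282 - 47*√185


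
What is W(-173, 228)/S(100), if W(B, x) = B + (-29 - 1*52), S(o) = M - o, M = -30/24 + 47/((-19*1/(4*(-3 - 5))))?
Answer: 19304/1679 ≈ 11.497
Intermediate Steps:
M = 5921/76 (M = -30*1/24 + 47/((-19/(4*(-8)))) = -5/4 + 47/((-19/(-32))) = -5/4 + 47/((-19*(-1/32))) = -5/4 + 47/(19/32) = -5/4 + 47*(32/19) = -5/4 + 1504/19 = 5921/76 ≈ 77.908)
S(o) = 5921/76 - o
W(B, x) = -81 + B (W(B, x) = B + (-29 - 52) = B - 81 = -81 + B)
W(-173, 228)/S(100) = (-81 - 173)/(5921/76 - 1*100) = -254/(5921/76 - 100) = -254/(-1679/76) = -254*(-76/1679) = 19304/1679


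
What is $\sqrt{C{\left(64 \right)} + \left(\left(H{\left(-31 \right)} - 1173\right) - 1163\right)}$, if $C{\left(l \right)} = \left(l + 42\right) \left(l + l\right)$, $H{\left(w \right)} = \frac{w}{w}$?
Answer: $\sqrt{11233} \approx 105.99$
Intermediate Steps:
$H{\left(w \right)} = 1$
$C{\left(l \right)} = 2 l \left(42 + l\right)$ ($C{\left(l \right)} = \left(42 + l\right) 2 l = 2 l \left(42 + l\right)$)
$\sqrt{C{\left(64 \right)} + \left(\left(H{\left(-31 \right)} - 1173\right) - 1163\right)} = \sqrt{2 \cdot 64 \left(42 + 64\right) + \left(\left(1 - 1173\right) - 1163\right)} = \sqrt{2 \cdot 64 \cdot 106 - 2335} = \sqrt{13568 - 2335} = \sqrt{11233}$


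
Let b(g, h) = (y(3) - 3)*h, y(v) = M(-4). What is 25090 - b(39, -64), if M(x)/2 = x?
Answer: 24386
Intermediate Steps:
M(x) = 2*x
y(v) = -8 (y(v) = 2*(-4) = -8)
b(g, h) = -11*h (b(g, h) = (-8 - 3)*h = -11*h)
25090 - b(39, -64) = 25090 - (-11)*(-64) = 25090 - 1*704 = 25090 - 704 = 24386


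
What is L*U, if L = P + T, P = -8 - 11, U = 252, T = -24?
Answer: -10836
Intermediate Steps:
P = -19
L = -43 (L = -19 - 24 = -43)
L*U = -43*252 = -10836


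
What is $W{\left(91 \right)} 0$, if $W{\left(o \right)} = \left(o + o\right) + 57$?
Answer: $0$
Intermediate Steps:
$W{\left(o \right)} = 57 + 2 o$ ($W{\left(o \right)} = 2 o + 57 = 57 + 2 o$)
$W{\left(91 \right)} 0 = \left(57 + 2 \cdot 91\right) 0 = \left(57 + 182\right) 0 = 239 \cdot 0 = 0$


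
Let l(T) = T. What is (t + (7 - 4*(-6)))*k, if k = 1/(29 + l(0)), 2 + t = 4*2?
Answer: 37/29 ≈ 1.2759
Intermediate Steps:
t = 6 (t = -2 + 4*2 = -2 + 8 = 6)
k = 1/29 (k = 1/(29 + 0) = 1/29 ≈ 0.034483)
(t + (7 - 4*(-6)))*k = (6 + (7 - 4*(-6)))*(1/29) = (6 + (7 + 24))*(1/29) = (6 + 31)*(1/29) = 37*(1/29) = 37/29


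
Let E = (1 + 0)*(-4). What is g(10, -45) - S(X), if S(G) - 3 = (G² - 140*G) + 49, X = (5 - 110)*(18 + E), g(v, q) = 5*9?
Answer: -2366707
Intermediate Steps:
g(v, q) = 45
E = -4 (E = 1*(-4) = -4)
X = -1470 (X = (5 - 110)*(18 - 4) = -105*14 = -1470)
S(G) = 52 + G² - 140*G (S(G) = 3 + ((G² - 140*G) + 49) = 3 + (49 + G² - 140*G) = 52 + G² - 140*G)
g(10, -45) - S(X) = 45 - (52 + (-1470)² - 140*(-1470)) = 45 - (52 + 2160900 + 205800) = 45 - 1*2366752 = 45 - 2366752 = -2366707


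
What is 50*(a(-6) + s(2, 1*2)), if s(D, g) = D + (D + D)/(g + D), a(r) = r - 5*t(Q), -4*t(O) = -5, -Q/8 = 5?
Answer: -925/2 ≈ -462.50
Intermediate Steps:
Q = -40 (Q = -8*5 = -40)
t(O) = 5/4 (t(O) = -1/4*(-5) = 5/4)
a(r) = -25/4 + r (a(r) = r - 5*5/4 = r - 25/4 = -25/4 + r)
s(D, g) = D + 2*D/(D + g) (s(D, g) = D + (2*D)/(D + g) = D + 2*D/(D + g))
50*(a(-6) + s(2, 1*2)) = 50*((-25/4 - 6) + 2*(2 + 2 + 1*2)/(2 + 1*2)) = 50*(-49/4 + 2*(2 + 2 + 2)/(2 + 2)) = 50*(-49/4 + 2*6/4) = 50*(-49/4 + 2*(1/4)*6) = 50*(-49/4 + 3) = 50*(-37/4) = -925/2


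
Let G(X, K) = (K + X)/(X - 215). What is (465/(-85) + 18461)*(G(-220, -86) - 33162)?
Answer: -1508602884672/2465 ≈ -6.1201e+8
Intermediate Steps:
G(X, K) = (K + X)/(-215 + X)
(465/(-85) + 18461)*(G(-220, -86) - 33162) = (465/(-85) + 18461)*((-86 - 220)/(-215 - 220) - 33162) = (-1/85*465 + 18461)*(-306/(-435) - 33162) = (-93/17 + 18461)*(-1/435*(-306) - 33162) = 313744*(102/145 - 33162)/17 = (313744/17)*(-4808388/145) = -1508602884672/2465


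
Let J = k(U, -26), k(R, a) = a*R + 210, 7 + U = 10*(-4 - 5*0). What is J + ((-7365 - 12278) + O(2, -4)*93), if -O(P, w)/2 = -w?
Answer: -18955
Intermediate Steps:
O(P, w) = 2*w (O(P, w) = -(-2)*w = 2*w)
U = -47 (U = -7 + 10*(-4 - 5*0) = -7 + 10*(-4 + 0) = -7 + 10*(-4) = -7 - 40 = -47)
k(R, a) = 210 + R*a (k(R, a) = R*a + 210 = 210 + R*a)
J = 1432 (J = 210 - 47*(-26) = 210 + 1222 = 1432)
J + ((-7365 - 12278) + O(2, -4)*93) = 1432 + ((-7365 - 12278) + (2*(-4))*93) = 1432 + (-19643 - 8*93) = 1432 + (-19643 - 744) = 1432 - 20387 = -18955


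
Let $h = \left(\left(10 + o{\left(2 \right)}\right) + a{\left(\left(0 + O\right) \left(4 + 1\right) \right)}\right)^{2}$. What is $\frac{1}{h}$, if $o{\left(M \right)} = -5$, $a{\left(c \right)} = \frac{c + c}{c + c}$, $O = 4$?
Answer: $\frac{1}{36} \approx 0.027778$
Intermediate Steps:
$a{\left(c \right)} = 1$ ($a{\left(c \right)} = \frac{2 c}{2 c} = 2 c \frac{1}{2 c} = 1$)
$h = 36$ ($h = \left(\left(10 - 5\right) + 1\right)^{2} = \left(5 + 1\right)^{2} = 6^{2} = 36$)
$\frac{1}{h} = \frac{1}{36}$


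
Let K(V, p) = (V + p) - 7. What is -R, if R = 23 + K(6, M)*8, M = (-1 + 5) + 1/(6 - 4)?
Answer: -51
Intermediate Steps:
M = 9/2 (M = 4 + 1/2 = 4 + ½ = 9/2 ≈ 4.5000)
K(V, p) = -7 + V + p
R = 51 (R = 23 + (-7 + 6 + 9/2)*8 = 23 + (7/2)*8 = 23 + 28 = 51)
-R = -1*51 = -51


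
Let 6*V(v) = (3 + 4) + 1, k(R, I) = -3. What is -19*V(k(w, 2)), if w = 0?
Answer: -76/3 ≈ -25.333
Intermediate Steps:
V(v) = 4/3 (V(v) = ((3 + 4) + 1)/6 = (7 + 1)/6 = (⅙)*8 = 4/3)
-19*V(k(w, 2)) = -19*4/3 = -76/3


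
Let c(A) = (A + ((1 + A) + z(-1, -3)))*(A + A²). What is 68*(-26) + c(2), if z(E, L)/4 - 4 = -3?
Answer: -1714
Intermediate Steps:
z(E, L) = 4 (z(E, L) = 16 + 4*(-3) = 16 - 12 = 4)
c(A) = (5 + 2*A)*(A + A²) (c(A) = (A + ((1 + A) + 4))*(A + A²) = (A + (5 + A))*(A + A²) = (5 + 2*A)*(A + A²))
68*(-26) + c(2) = 68*(-26) + 2*(5 + 2*2² + 7*2) = -1768 + 2*(5 + 2*4 + 14) = -1768 + 2*(5 + 8 + 14) = -1768 + 2*27 = -1768 + 54 = -1714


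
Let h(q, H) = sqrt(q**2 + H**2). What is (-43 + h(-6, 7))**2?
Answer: (43 - sqrt(85))**2 ≈ 1141.1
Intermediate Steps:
h(q, H) = sqrt(H**2 + q**2)
(-43 + h(-6, 7))**2 = (-43 + sqrt(7**2 + (-6)**2))**2 = (-43 + sqrt(49 + 36))**2 = (-43 + sqrt(85))**2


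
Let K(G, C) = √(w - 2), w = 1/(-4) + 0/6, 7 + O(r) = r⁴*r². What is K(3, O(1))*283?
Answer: 849*I/2 ≈ 424.5*I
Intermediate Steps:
O(r) = -7 + r⁶ (O(r) = -7 + r⁴*r² = -7 + r⁶)
w = -¼ (w = 1*(-¼) + 0*(⅙) = -¼ + 0 = -¼ ≈ -0.25000)
K(G, C) = 3*I/2 (K(G, C) = √(-¼ - 2) = √(-9/4) = 3*I/2)
K(3, O(1))*283 = (3*I/2)*283 = 849*I/2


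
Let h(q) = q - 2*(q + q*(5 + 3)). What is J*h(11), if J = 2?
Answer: -374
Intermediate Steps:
h(q) = -17*q (h(q) = q - 2*(q + q*8) = q - 2*(q + 8*q) = q - 18*q = -17*q)
J*h(11) = 2*(-17*11) = 2*(-187) = -374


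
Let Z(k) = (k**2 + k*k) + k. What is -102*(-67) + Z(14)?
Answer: 7240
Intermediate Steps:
Z(k) = k + 2*k**2 (Z(k) = (k**2 + k**2) + k = 2*k**2 + k = k + 2*k**2)
-102*(-67) + Z(14) = -102*(-67) + 14*(1 + 2*14) = 6834 + 14*(1 + 28) = 6834 + 14*29 = 6834 + 406 = 7240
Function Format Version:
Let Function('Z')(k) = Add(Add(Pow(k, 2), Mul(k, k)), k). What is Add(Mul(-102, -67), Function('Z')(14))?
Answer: 7240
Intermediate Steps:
Function('Z')(k) = Add(k, Mul(2, Pow(k, 2))) (Function('Z')(k) = Add(Add(Pow(k, 2), Pow(k, 2)), k) = Add(Mul(2, Pow(k, 2)), k) = Add(k, Mul(2, Pow(k, 2))))
Add(Mul(-102, -67), Function('Z')(14)) = Add(Mul(-102, -67), Mul(14, Add(1, Mul(2, 14)))) = Add(6834, Mul(14, Add(1, 28))) = Add(6834, Mul(14, 29)) = Add(6834, 406) = 7240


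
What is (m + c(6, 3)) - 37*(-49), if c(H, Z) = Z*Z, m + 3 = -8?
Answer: 1811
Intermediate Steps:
m = -11 (m = -3 - 8 = -11)
c(H, Z) = Z**2
(m + c(6, 3)) - 37*(-49) = (-11 + 3**2) - 37*(-49) = (-11 + 9) + 1813 = -2 + 1813 = 1811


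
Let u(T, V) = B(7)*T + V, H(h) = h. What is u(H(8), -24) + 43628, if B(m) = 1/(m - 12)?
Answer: 218012/5 ≈ 43602.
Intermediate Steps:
B(m) = 1/(-12 + m)
u(T, V) = V - T/5 (u(T, V) = T/(-12 + 7) + V = T/(-5) + V = -T/5 + V = V - T/5)
u(H(8), -24) + 43628 = (-24 - ⅕*8) + 43628 = (-24 - 8/5) + 43628 = -128/5 + 43628 = 218012/5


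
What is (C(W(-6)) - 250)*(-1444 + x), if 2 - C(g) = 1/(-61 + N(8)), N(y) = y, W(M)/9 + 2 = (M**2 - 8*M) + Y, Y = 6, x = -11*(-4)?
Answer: 18400200/53 ≈ 3.4717e+5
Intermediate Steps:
x = 44
W(M) = 36 - 72*M + 9*M**2 (W(M) = -18 + 9*((M**2 - 8*M) + 6) = -18 + 9*(6 + M**2 - 8*M) = -18 + (54 - 72*M + 9*M**2) = 36 - 72*M + 9*M**2)
C(g) = 107/53 (C(g) = 2 - 1/(-61 + 8) = 2 - 1/(-53) = 2 - 1*(-1/53) = 2 + 1/53 = 107/53)
(C(W(-6)) - 250)*(-1444 + x) = (107/53 - 250)*(-1444 + 44) = -13143/53*(-1400) = 18400200/53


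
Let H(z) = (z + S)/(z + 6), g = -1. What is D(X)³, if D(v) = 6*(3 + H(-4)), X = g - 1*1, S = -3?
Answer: -27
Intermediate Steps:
H(z) = (-3 + z)/(6 + z) (H(z) = (z - 3)/(z + 6) = (-3 + z)/(6 + z))
X = -2 (X = -1 - 1*1 = -1 - 1 = -2)
D(v) = -3 (D(v) = 6*(3 + (-3 - 4)/(6 - 4)) = 6*(3 - 7/2) = 6*(-½) = -3)
D(X)³ = (-3)³ = -27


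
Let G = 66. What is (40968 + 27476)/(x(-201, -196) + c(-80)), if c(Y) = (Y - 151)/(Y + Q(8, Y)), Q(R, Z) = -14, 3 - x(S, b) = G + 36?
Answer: -6433736/9075 ≈ -708.95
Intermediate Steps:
x(S, b) = -99 (x(S, b) = 3 - (66 + 36) = 3 - 1*102 = 3 - 102 = -99)
c(Y) = (-151 + Y)/(-14 + Y) (c(Y) = (Y - 151)/(Y - 14) = (-151 + Y)/(-14 + Y))
(40968 + 27476)/(x(-201, -196) + c(-80)) = (40968 + 27476)/(-99 + (-151 - 80)/(-14 - 80)) = 68444/(-99 - 231/(-94)) = 68444/(-99 - 1/94*(-231)) = 68444/(-99 + 231/94) = 68444/(-9075/94) = 68444*(-94/9075) = -6433736/9075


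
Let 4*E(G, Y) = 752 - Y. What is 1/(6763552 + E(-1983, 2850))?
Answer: 2/13526055 ≈ 1.4786e-7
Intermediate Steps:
E(G, Y) = 188 - Y/4 (E(G, Y) = (752 - Y)/4 = 188 - Y/4)
1/(6763552 + E(-1983, 2850)) = 1/(6763552 + (188 - ¼*2850)) = 1/(6763552 + (188 - 1425/2)) = 1/(6763552 - 1049/2) = 1/(13526055/2) = 2/13526055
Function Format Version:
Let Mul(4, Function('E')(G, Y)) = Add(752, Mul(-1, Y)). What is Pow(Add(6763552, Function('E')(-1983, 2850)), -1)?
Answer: Rational(2, 13526055) ≈ 1.4786e-7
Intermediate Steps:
Function('E')(G, Y) = Add(188, Mul(Rational(-1, 4), Y)) (Function('E')(G, Y) = Mul(Rational(1, 4), Add(752, Mul(-1, Y))) = Add(188, Mul(Rational(-1, 4), Y)))
Pow(Add(6763552, Function('E')(-1983, 2850)), -1) = Pow(Add(6763552, Add(188, Mul(Rational(-1, 4), 2850))), -1) = Pow(Add(6763552, Add(188, Rational(-1425, 2))), -1) = Pow(Add(6763552, Rational(-1049, 2)), -1) = Pow(Rational(13526055, 2), -1) = Rational(2, 13526055)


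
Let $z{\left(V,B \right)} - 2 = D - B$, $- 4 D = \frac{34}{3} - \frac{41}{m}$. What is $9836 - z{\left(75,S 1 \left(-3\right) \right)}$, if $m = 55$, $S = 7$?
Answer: $\frac{6478327}{660} \approx 9815.6$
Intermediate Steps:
$D = - \frac{1747}{660}$ ($D = - \frac{\frac{34}{3} - \frac{41}{55}}{4} = \left(- \frac{1}{4}\right) \frac{1747}{165} = - \frac{1747}{660} \approx -2.647$)
$z{\left(V,B \right)} = - \frac{427}{660} - B$ ($z{\left(V,B \right)} = 2 - \left(\frac{1747}{660} + B\right) = - \frac{427}{660} - B$)
$9836 - z{\left(75,S 1 \left(-3\right) \right)} = 9836 - \left(- \frac{427}{660} - 7 \cdot 1 \left(-3\right)\right) = 9836 - \left(- \frac{427}{660} - 7 \left(-3\right)\right) = 9836 - \left(- \frac{427}{660} - -21\right) = 9836 - \left(- \frac{427}{660} + 21\right) = 9836 - \frac{13433}{660} = \frac{6478327}{660}$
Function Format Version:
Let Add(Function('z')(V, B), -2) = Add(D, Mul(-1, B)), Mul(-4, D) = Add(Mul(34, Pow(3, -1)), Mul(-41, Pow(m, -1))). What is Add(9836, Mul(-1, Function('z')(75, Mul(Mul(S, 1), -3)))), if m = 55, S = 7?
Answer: Rational(6478327, 660) ≈ 9815.6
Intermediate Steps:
D = Rational(-1747, 660) (D = Mul(Rational(-1, 4), Add(Mul(34, Pow(3, -1)), Mul(-41, Pow(55, -1)))) = Mul(Rational(-1, 4), Add(Mul(34, Rational(1, 3)), Mul(-41, Rational(1, 55)))) = Mul(Rational(-1, 4), Add(Rational(34, 3), Rational(-41, 55))) = Mul(Rational(-1, 4), Rational(1747, 165)) = Rational(-1747, 660) ≈ -2.6470)
Function('z')(V, B) = Add(Rational(-427, 660), Mul(-1, B)) (Function('z')(V, B) = Add(2, Add(Rational(-1747, 660), Mul(-1, B))) = Add(Rational(-427, 660), Mul(-1, B)))
Add(9836, Mul(-1, Function('z')(75, Mul(Mul(S, 1), -3)))) = Add(9836, Mul(-1, Add(Rational(-427, 660), Mul(-1, Mul(Mul(7, 1), -3))))) = Add(9836, Mul(-1, Add(Rational(-427, 660), Mul(-1, Mul(7, -3))))) = Add(9836, Mul(-1, Add(Rational(-427, 660), Mul(-1, -21)))) = Add(9836, Mul(-1, Add(Rational(-427, 660), 21))) = Add(9836, Mul(-1, Rational(13433, 660))) = Add(9836, Rational(-13433, 660)) = Rational(6478327, 660)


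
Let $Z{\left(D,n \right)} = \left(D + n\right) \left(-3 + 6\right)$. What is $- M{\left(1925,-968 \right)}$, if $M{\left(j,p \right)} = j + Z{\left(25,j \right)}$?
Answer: $-7775$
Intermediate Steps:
$Z{\left(D,n \right)} = 3 D + 3 n$ ($Z{\left(D,n \right)} = \left(D + n\right) 3 = 3 D + 3 n$)
$M{\left(j,p \right)} = 75 + 4 j$ ($M{\left(j,p \right)} = j + \left(3 \cdot 25 + 3 j\right) = j + \left(75 + 3 j\right) = 75 + 4 j$)
$- M{\left(1925,-968 \right)} = - (75 + 4 \cdot 1925) = - (75 + 7700) = \left(-1\right) 7775 = -7775$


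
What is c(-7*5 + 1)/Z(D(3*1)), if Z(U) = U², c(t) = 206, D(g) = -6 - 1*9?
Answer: 206/225 ≈ 0.91556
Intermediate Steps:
D(g) = -15 (D(g) = -6 - 9 = -15)
c(-7*5 + 1)/Z(D(3*1)) = 206/((-15)²) = 206/225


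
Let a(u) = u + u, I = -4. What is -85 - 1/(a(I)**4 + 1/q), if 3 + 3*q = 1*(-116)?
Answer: -41430904/487421 ≈ -85.000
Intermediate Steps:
q = -119/3 (q = -1 + (1*(-116))/3 = -1 + (1/3)*(-116) = -1 - 116/3 = -119/3 ≈ -39.667)
a(u) = 2*u
-85 - 1/(a(I)**4 + 1/q) = -85 - 1/((2*(-4))**4 + 1/(-119/3)) = -85 - 1/((-8)**4 - 3/119) = -85 - 1/(4096 - 3/119) = -85 - 1/487421/119 = -85 - 1*119/487421 = -85 - 119/487421 = -41430904/487421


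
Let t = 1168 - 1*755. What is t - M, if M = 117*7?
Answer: -406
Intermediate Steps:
t = 413 (t = 1168 - 755 = 413)
M = 819
t - M = 413 - 1*819 = 413 - 819 = -406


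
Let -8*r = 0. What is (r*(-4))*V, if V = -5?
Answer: 0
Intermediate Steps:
r = 0 (r = -⅛*0 = 0)
(r*(-4))*V = (0*(-4))*(-5) = 0*(-5) = 0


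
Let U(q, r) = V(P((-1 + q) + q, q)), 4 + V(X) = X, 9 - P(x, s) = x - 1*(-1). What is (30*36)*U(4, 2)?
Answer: -3240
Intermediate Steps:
P(x, s) = 8 - x (P(x, s) = 9 - (x - 1*(-1)) = 9 - (x + 1) = 9 - (1 + x) = 9 + (-1 - x) = 8 - x)
V(X) = -4 + X
U(q, r) = 5 - 2*q (U(q, r) = -4 + (8 - ((-1 + q) + q)) = -4 + (8 - (-1 + 2*q)) = -4 + (8 + (1 - 2*q)) = -4 + (9 - 2*q) = 5 - 2*q)
(30*36)*U(4, 2) = (30*36)*(5 - 2*4) = 1080*(5 - 8) = 1080*(-3) = -3240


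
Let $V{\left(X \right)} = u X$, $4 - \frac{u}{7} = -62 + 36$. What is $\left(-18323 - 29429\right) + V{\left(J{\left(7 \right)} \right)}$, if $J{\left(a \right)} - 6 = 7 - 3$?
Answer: $-45652$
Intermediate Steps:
$u = 210$ ($u = 28 - 7 \left(-62 + 36\right) = 28 - -182 = 28 + 182 = 210$)
$J{\left(a \right)} = 10$ ($J{\left(a \right)} = 6 + \left(7 - 3\right) = 6 + 4 = 10$)
$V{\left(X \right)} = 210 X$
$\left(-18323 - 29429\right) + V{\left(J{\left(7 \right)} \right)} = \left(-18323 - 29429\right) + 210 \cdot 10 = -47752 + 2100 = -45652$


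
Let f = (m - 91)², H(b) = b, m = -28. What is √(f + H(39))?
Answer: 10*√142 ≈ 119.16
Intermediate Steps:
f = 14161 (f = (-28 - 91)² = (-119)² = 14161)
√(f + H(39)) = √(14161 + 39) = √14200 = 10*√142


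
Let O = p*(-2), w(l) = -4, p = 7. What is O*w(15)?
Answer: 56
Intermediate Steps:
O = -14 (O = 7*(-2) = -14)
O*w(15) = -14*(-4) = 56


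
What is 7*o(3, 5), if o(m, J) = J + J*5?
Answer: 210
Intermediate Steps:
o(m, J) = 6*J (o(m, J) = J + 5*J = 6*J)
7*o(3, 5) = 7*(6*5) = 7*30 = 210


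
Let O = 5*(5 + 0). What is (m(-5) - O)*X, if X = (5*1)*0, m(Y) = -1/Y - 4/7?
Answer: 0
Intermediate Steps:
m(Y) = -4/7 - 1/Y (m(Y) = -1/Y - 4*⅐ = -1/Y - 4/7 = -4/7 - 1/Y)
O = 25 (O = 5*5 = 25)
X = 0 (X = 5*0 = 0)
(m(-5) - O)*X = ((-4/7 - 1/(-5)) - 1*25)*0 = ((-4/7 - 1*(-⅕)) - 25)*0 = ((-4/7 + ⅕) - 25)*0 = (-13/35 - 25)*0 = -888/35*0 = 0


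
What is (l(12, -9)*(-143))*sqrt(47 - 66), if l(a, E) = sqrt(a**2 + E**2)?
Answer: -2145*I*sqrt(19) ≈ -9349.8*I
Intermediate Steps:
l(a, E) = sqrt(E**2 + a**2)
(l(12, -9)*(-143))*sqrt(47 - 66) = (sqrt((-9)**2 + 12**2)*(-143))*sqrt(47 - 66) = (sqrt(81 + 144)*(-143))*sqrt(-19) = (sqrt(225)*(-143))*(I*sqrt(19)) = (15*(-143))*(I*sqrt(19)) = -2145*I*sqrt(19)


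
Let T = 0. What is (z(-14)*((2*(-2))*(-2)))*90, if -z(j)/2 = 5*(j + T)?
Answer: 100800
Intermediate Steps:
z(j) = -10*j (z(j) = -10*(j + 0) = -10*j)
(z(-14)*((2*(-2))*(-2)))*90 = ((-10*(-14))*((2*(-2))*(-2)))*90 = (140*(-4*(-2)))*90 = (140*8)*90 = 1120*90 = 100800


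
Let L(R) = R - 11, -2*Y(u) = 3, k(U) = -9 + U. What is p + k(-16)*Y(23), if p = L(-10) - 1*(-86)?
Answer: 205/2 ≈ 102.50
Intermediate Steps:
Y(u) = -3/2 (Y(u) = -½*3 = -3/2)
L(R) = -11 + R
p = 65 (p = (-11 - 10) - 1*(-86) = -21 + 86 = 65)
p + k(-16)*Y(23) = 65 + (-9 - 16)*(-3/2) = 65 - 25*(-3/2) = 65 + 75/2 = 205/2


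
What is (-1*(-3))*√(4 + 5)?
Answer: 9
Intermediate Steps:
(-1*(-3))*√(4 + 5) = 3*√9 = 3*3 = 9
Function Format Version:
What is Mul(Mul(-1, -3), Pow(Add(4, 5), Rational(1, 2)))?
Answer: 9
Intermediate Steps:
Mul(Mul(-1, -3), Pow(Add(4, 5), Rational(1, 2))) = Mul(3, Pow(9, Rational(1, 2))) = Mul(3, 3) = 9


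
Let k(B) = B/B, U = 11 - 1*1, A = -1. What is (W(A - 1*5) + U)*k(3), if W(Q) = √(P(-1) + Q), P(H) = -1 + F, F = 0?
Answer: 10 + I*√7 ≈ 10.0 + 2.6458*I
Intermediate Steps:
P(H) = -1 (P(H) = -1 + 0 = -1)
W(Q) = √(-1 + Q)
U = 10 (U = 11 - 1 = 10)
k(B) = 1
(W(A - 1*5) + U)*k(3) = (√(-1 + (-1 - 1*5)) + 10)*1 = (√(-1 + (-1 - 5)) + 10)*1 = (√(-1 - 6) + 10)*1 = (√(-7) + 10)*1 = (I*√7 + 10)*1 = (10 + I*√7)*1 = 10 + I*√7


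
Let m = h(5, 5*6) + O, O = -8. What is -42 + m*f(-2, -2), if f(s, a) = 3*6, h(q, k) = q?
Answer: -96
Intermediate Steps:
f(s, a) = 18
m = -3 (m = 5 - 8 = -3)
-42 + m*f(-2, -2) = -42 - 3*18 = -42 - 54 = -96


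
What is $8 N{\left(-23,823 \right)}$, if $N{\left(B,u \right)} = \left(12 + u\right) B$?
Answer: $-153640$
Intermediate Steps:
$N{\left(B,u \right)} = B \left(12 + u\right)$
$8 N{\left(-23,823 \right)} = 8 \left(- 23 \left(12 + 823\right)\right) = 8 \left(\left(-23\right) 835\right) = 8 \left(-19205\right) = -153640$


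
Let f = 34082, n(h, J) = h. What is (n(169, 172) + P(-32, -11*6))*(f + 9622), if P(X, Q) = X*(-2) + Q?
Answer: 7298568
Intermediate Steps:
P(X, Q) = Q - 2*X (P(X, Q) = -2*X + Q = Q - 2*X)
(n(169, 172) + P(-32, -11*6))*(f + 9622) = (169 + (-11*6 - 2*(-32)))*(34082 + 9622) = (169 + (-66 + 64))*43704 = (169 - 2)*43704 = 167*43704 = 7298568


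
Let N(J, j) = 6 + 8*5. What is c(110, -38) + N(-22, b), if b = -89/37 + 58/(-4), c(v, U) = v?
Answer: 156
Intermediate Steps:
b = -1251/74 (b = -89*1/37 + 58*(-1/4) = -89/37 - 29/2 = -1251/74 ≈ -16.905)
N(J, j) = 46 (N(J, j) = 6 + 40 = 46)
c(110, -38) + N(-22, b) = 110 + 46 = 156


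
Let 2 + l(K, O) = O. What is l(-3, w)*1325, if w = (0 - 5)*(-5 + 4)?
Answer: 3975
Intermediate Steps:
w = 5 (w = -5*(-1) = 5)
l(K, O) = -2 + O
l(-3, w)*1325 = (-2 + 5)*1325 = 3*1325 = 3975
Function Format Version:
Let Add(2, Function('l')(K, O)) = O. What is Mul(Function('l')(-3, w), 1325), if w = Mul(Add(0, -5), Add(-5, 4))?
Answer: 3975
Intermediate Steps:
w = 5 (w = Mul(-5, -1) = 5)
Function('l')(K, O) = Add(-2, O)
Mul(Function('l')(-3, w), 1325) = Mul(Add(-2, 5), 1325) = Mul(3, 1325) = 3975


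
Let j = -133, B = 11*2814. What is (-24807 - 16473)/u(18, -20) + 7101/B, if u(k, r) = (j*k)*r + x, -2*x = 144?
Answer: -1628987/2569182 ≈ -0.63405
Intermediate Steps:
x = -72 (x = -½*144 = -72)
B = 30954
u(k, r) = -72 - 133*k*r (u(k, r) = (-133*k)*r - 72 = -133*k*r - 72 = -72 - 133*k*r)
(-24807 - 16473)/u(18, -20) + 7101/B = (-24807 - 16473)/(-72 - 133*18*(-20)) + 7101/30954 = -41280/(-72 + 47880) + 7101*(1/30954) = -41280/47808 + 2367/10318 = -41280*1/47808 + 2367/10318 = -215/249 + 2367/10318 = -1628987/2569182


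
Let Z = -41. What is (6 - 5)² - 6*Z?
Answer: 247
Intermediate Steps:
(6 - 5)² - 6*Z = (6 - 5)² - 6*(-41) = 1² + 246 = 1 + 246 = 247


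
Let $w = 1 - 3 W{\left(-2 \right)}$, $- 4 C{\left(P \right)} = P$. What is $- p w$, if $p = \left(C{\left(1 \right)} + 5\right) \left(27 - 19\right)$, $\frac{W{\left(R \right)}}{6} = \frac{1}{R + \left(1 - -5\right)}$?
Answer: $133$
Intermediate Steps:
$C{\left(P \right)} = - \frac{P}{4}$
$W{\left(R \right)} = \frac{6}{6 + R}$ ($W{\left(R \right)} = \frac{6}{R + \left(1 - -5\right)} = \frac{6}{R + \left(1 + 5\right)} = \frac{6}{R + 6} = \frac{6}{6 + R}$)
$p = 38$ ($p = \left(\left(- \frac{1}{4}\right) 1 + 5\right) \left(27 - 19\right) = \left(- \frac{1}{4} + 5\right) 8 = \frac{19}{4} \cdot 8 = 38$)
$w = - \frac{7}{2}$ ($w = 1 - 3 \frac{6}{6 - 2} = 1 - 3 \cdot \frac{6}{4} = 1 - 3 \cdot 6 \cdot \frac{1}{4} = 1 - \frac{9}{2} = - \frac{7}{2} \approx -3.5$)
$- p w = - \frac{38 \left(-7\right)}{2} = \left(-1\right) \left(-133\right) = 133$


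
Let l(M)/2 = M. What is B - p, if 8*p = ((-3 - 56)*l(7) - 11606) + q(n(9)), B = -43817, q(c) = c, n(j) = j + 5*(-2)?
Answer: -338103/8 ≈ -42263.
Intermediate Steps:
n(j) = -10 + j (n(j) = j - 10 = -10 + j)
l(M) = 2*M
p = -12433/8 (p = (((-3 - 56)*(2*7) - 11606) + (-10 + 9))/8 = ((-59*14 - 11606) - 1)/8 = ((-826 - 11606) - 1)/8 = (-12432 - 1)/8 = (1/8)*(-12433) = -12433/8 ≈ -1554.1)
B - p = -43817 - 1*(-12433/8) = -43817 + 12433/8 = -338103/8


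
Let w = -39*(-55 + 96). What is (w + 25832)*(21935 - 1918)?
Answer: 485071961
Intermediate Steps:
w = -1599 (w = -39*41 = -1599)
(w + 25832)*(21935 - 1918) = (-1599 + 25832)*(21935 - 1918) = 24233*20017 = 485071961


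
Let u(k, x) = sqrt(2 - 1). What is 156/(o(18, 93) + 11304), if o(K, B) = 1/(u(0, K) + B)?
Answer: 14664/1062577 ≈ 0.013800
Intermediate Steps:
u(k, x) = 1 (u(k, x) = sqrt(1) = 1)
o(K, B) = 1/(1 + B)
156/(o(18, 93) + 11304) = 156/(1/(1 + 93) + 11304) = 156/(1/94 + 11304) = 156/(1062577/94) = (94/1062577)*156 = 14664/1062577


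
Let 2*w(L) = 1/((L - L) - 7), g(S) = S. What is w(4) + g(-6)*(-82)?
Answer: 6887/14 ≈ 491.93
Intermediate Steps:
w(L) = -1/14 (w(L) = 1/(2*((L - L) - 7)) = 1/(2*(0 - 7)) = (½)/(-7) = (½)*(-⅐) = -1/14)
w(4) + g(-6)*(-82) = -1/14 - 6*(-82) = -1/14 + 492 = 6887/14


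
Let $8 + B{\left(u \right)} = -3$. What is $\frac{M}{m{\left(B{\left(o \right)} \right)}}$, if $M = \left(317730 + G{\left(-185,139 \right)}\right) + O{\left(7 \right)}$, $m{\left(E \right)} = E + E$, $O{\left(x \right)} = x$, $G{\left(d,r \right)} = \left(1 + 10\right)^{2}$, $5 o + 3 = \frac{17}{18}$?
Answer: $- \frac{158929}{11} \approx -14448.0$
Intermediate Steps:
$o = - \frac{37}{90}$ ($o = - \frac{3}{5} + \frac{17 \cdot \frac{1}{18}}{5} = - \frac{3}{5} + \frac{1}{5} \cdot \frac{17}{18} = - \frac{3}{5} + \frac{17}{90} = - \frac{37}{90} \approx -0.41111$)
$B{\left(u \right)} = -11$ ($B{\left(u \right)} = -8 - 3 = -11$)
$G{\left(d,r \right)} = 121$ ($G{\left(d,r \right)} = 11^{2} = 121$)
$m{\left(E \right)} = 2 E$
$M = 317858$ ($M = \left(317730 + 121\right) + 7 = 317851 + 7 = 317858$)
$\frac{M}{m{\left(B{\left(o \right)} \right)}} = \frac{317858}{2 \left(-11\right)} = \frac{317858}{-22} = 317858 \left(- \frac{1}{22}\right) = - \frac{158929}{11}$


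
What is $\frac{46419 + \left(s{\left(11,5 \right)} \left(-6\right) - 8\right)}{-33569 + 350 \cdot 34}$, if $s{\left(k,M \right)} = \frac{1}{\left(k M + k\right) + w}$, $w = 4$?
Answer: $- \frac{1624382}{758415} \approx -2.1418$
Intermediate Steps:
$s{\left(k,M \right)} = \frac{1}{4 + k + M k}$ ($s{\left(k,M \right)} = \frac{1}{\left(k M + k\right) + 4} = \frac{1}{\left(M k + k\right) + 4} = \frac{1}{\left(k + M k\right) + 4} = \frac{1}{4 + k + M k}$)
$\frac{46419 + \left(s{\left(11,5 \right)} \left(-6\right) - 8\right)}{-33569 + 350 \cdot 34} = \frac{46419 - \left(8 - \frac{1}{4 + 11 + 5 \cdot 11} \left(-6\right)\right)}{-33569 + 350 \cdot 34} = \frac{46419 - \left(8 - \frac{1}{4 + 11 + 55} \left(-6\right)\right)}{-33569 + 11900} = \frac{46419 - \left(8 - \frac{1}{70} \left(-6\right)\right)}{-21669} = \left(46419 + \left(\frac{1}{70} \left(-6\right) - 8\right)\right) \left(- \frac{1}{21669}\right) = \left(46419 - \frac{283}{35}\right) \left(- \frac{1}{21669}\right) = \frac{1624382}{35} \left(- \frac{1}{21669}\right) = - \frac{1624382}{758415}$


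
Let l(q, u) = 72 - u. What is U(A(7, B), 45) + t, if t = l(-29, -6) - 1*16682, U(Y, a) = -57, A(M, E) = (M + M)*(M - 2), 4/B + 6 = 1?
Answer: -16661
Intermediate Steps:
B = -⅘ (B = 4/(-6 + 1) = 4/(-5) = 4*(-⅕) = -⅘ ≈ -0.80000)
A(M, E) = 2*M*(-2 + M) (A(M, E) = (2*M)*(-2 + M) = 2*M*(-2 + M))
t = -16604 (t = (72 - 1*(-6)) - 1*16682 = (72 + 6) - 16682 = 78 - 16682 = -16604)
U(A(7, B), 45) + t = -57 - 16604 = -16661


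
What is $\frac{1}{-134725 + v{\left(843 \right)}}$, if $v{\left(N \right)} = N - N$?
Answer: $- \frac{1}{134725} \approx -7.4225 \cdot 10^{-6}$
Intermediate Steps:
$v{\left(N \right)} = 0$
$\frac{1}{-134725 + v{\left(843 \right)}} = \frac{1}{-134725 + 0} = \frac{1}{-134725} = - \frac{1}{134725}$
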